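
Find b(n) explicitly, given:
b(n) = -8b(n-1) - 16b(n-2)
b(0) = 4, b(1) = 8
Characteristic equation: x² + 8x + 16 = 0, which is (x - (-4))².
Repeated root r = -4.
General solution: b(n) = (A + Bn)·(-4)^n.
From b(0) = 4: A = 4.
From b(1) = 8: (A + B)·(-4) = 8 ⇒ B = -6.
So b(n) = \left(4 - 6 n\right) \cdot (-4)^n.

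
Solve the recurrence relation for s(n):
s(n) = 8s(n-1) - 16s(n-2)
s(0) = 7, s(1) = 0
Characteristic equation: x² - 8x + 16 = 0, which is (x - (4))².
Repeated root r = 4.
General solution: s(n) = (A + Bn)·(4)^n.
From s(0) = 7: A = 7.
From s(1) = 0: (A + B)·(4) = 0 ⇒ B = -7.
So s(n) = \left(7 - 7 n\right) \cdot (4)^n.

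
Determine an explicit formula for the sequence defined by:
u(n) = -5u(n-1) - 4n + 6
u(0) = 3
First-order linear with linear forcing.
Homogeneous solution: u_h(n) = A·(-5)^n.
Try particular u_p(n) = pn + q. Substituting:
  pn + q = -5(p(n-1) + q) - 4n + 6.
Matching the n-coefficient: p = -5p - 4 ⇒ p = - \frac{2}{3}.
Matching constants: q = 5p - 5q + 6 ⇒ q = \frac{4}{9}.
General: u(n) = A·(-5)^n - \frac{2 n}{3} + \frac{4}{9}.
Apply u(0) = 3: A + \frac{4}{9} = 3 ⇒ A = \frac{23}{9}.
So u(n) = \frac{23 \left(-5\right)^{n}}{9} - \frac{2 n}{3} + \frac{4}{9}.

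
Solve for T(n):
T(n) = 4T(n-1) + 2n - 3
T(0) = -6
First-order linear with linear forcing.
Homogeneous solution: T_h(n) = A·(4)^n.
Try particular T_p(n) = pn + q. Substituting:
  pn + q = 4(p(n-1) + q) + 2n - 3.
Matching the n-coefficient: p = 4p + 2 ⇒ p = - \frac{2}{3}.
Matching constants: q = -4p + 4q - 3 ⇒ q = \frac{1}{9}.
General: T(n) = A·(4)^n - \frac{2 n}{3} + \frac{1}{9}.
Apply T(0) = -6: A + \frac{1}{9} = -6 ⇒ A = - \frac{55}{9}.
So T(n) = - \frac{55 \cdot 4^{n}}{9} - \frac{2 n}{3} + \frac{1}{9}.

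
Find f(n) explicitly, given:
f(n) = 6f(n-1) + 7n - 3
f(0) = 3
First-order linear with linear forcing.
Homogeneous solution: f_h(n) = A·(6)^n.
Try particular f_p(n) = pn + q. Substituting:
  pn + q = 6(p(n-1) + q) + 7n - 3.
Matching the n-coefficient: p = 6p + 7 ⇒ p = - \frac{7}{5}.
Matching constants: q = -6p + 6q - 3 ⇒ q = - \frac{27}{25}.
General: f(n) = A·(6)^n - \frac{7 n}{5} - \frac{27}{25}.
Apply f(0) = 3: A - \frac{27}{25} = 3 ⇒ A = \frac{102}{25}.
So f(n) = \frac{102 \cdot 6^{n}}{25} - \frac{7 n}{5} - \frac{27}{25}.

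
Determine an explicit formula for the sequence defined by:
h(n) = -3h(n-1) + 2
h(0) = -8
First-order linear non-homogeneous.
Homogeneous solution: h_h(n) = A·(-3)^n.
Try constant particular solution h_p = K: K = -3K + 2 ⇒ K = \frac{1}{2}.
General: h(n) = A·(-3)^n + \frac{1}{2}.
Apply h(0) = -8: A + \frac{1}{2} = -8 ⇒ A = - \frac{17}{2}.
So h(n) = \frac{1}{2} - \frac{17 \left(-3\right)^{n}}{2}.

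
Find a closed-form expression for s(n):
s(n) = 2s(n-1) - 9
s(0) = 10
First-order linear non-homogeneous.
Homogeneous solution: s_h(n) = A·(2)^n.
Try constant particular solution s_p = K: K = 2K - 9 ⇒ K = 9.
General: s(n) = A·(2)^n + 9.
Apply s(0) = 10: A + 9 = 10 ⇒ A = 1.
So s(n) = 2^{n} + 9.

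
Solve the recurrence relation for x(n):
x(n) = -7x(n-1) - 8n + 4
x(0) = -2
First-order linear with linear forcing.
Homogeneous solution: x_h(n) = A·(-7)^n.
Try particular x_p(n) = pn + q. Substituting:
  pn + q = -7(p(n-1) + q) - 8n + 4.
Matching the n-coefficient: p = -7p - 8 ⇒ p = -1.
Matching constants: q = 7p - 7q + 4 ⇒ q = - \frac{3}{8}.
General: x(n) = A·(-7)^n - n - \frac{3}{8}.
Apply x(0) = -2: A - \frac{3}{8} = -2 ⇒ A = - \frac{13}{8}.
So x(n) = - \frac{13 \left(-7\right)^{n}}{8} - n - \frac{3}{8}.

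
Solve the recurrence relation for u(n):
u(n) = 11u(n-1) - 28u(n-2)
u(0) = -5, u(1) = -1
Characteristic equation: x² - 11x + 28 = 0, which factors as (x - (4))(x - (7)) = 0.
Roots r₁ = 4, r₂ = 7 (distinct).
General solution: u(n) = A·(4)^n + B·(7)^n.
From u(0) = -5: A + B = -5.
From u(1) = -1: 4A + 7B = -1.
Solving: A = - \frac{34}{3}, B = \frac{19}{3}.
So u(n) = - \frac{34 \cdot 4^{n}}{3} + \frac{19 \cdot 7^{n}}{3}.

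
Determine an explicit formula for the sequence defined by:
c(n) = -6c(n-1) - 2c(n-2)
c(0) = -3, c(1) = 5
Characteristic equation: x² + 6x + 2 = 0.
Discriminant Δ = (-6)² + 4·(-2) = 28.
Roots r₁,₂ = (-6 ± √28)/2, so r₁ = -3 + \sqrt{7}, r₂ = -3 - \sqrt{7}.
General solution: c(n) = A·r₁^n + B·r₂^n.
From the initial conditions, A + B = -3 and r₁A + r₂B = 5.
Since r₁ - r₂ = √28: A = (5 - (-3)r₂)/√28 = - \frac{3}{2} - \frac{2 \sqrt{7}}{7}, and B = -3 - A = - \frac{3}{2} + \frac{2 \sqrt{7}}{7}.
So c(n) = \left(- \frac{3}{2} - \frac{2 \sqrt{7}}{7}\right)\left(-3 + \sqrt{7}\right)^n + \left(- \frac{3}{2} + \frac{2 \sqrt{7}}{7}\right)\left(-3 - \sqrt{7}\right)^n.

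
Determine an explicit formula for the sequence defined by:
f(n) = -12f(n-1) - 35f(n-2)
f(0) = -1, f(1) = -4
Characteristic equation: x² + 12x + 35 = 0, which factors as (x - (-5))(x - (-7)) = 0.
Roots r₁ = -5, r₂ = -7 (distinct).
General solution: f(n) = A·(-5)^n + B·(-7)^n.
From f(0) = -1: A + B = -1.
From f(1) = -4: -5A - 7B = -4.
Solving: A = - \frac{11}{2}, B = \frac{9}{2}.
So f(n) = - \frac{11 \left(-5\right)^{n}}{2} + \frac{9 \left(-7\right)^{n}}{2}.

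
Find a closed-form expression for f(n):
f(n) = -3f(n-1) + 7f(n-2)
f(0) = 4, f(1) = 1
Characteristic equation: x² + 3x - 7 = 0.
Discriminant Δ = (-3)² + 4·(7) = 37.
Roots r₁,₂ = (-3 ± √37)/2, so r₁ = - \frac{3}{2} + \frac{\sqrt{37}}{2}, r₂ = - \frac{\sqrt{37}}{2} - \frac{3}{2}.
General solution: f(n) = A·r₁^n + B·r₂^n.
From the initial conditions, A + B = 4 and r₁A + r₂B = 1.
Since r₁ - r₂ = √37: A = (1 - (4)r₂)/√37 = \frac{7 \sqrt{37}}{37} + 2, and B = 4 - A = 2 - \frac{7 \sqrt{37}}{37}.
So f(n) = \left(\frac{7 \sqrt{37}}{37} + 2\right)\left(- \frac{3}{2} + \frac{\sqrt{37}}{2}\right)^n + \left(2 - \frac{7 \sqrt{37}}{37}\right)\left(- \frac{\sqrt{37}}{2} - \frac{3}{2}\right)^n.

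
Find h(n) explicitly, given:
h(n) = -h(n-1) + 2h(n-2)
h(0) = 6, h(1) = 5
Characteristic equation: x² + x - 2 = 0, which factors as (x - (-2))(x - (1)) = 0.
Roots r₁ = -2, r₂ = 1 (distinct).
General solution: h(n) = A·(-2)^n + B·(1)^n.
From h(0) = 6: A + B = 6.
From h(1) = 5: -2A + B = 5.
Solving: A = \frac{1}{3}, B = \frac{17}{3}.
So h(n) = \frac{\left(-2\right)^{n}}{3} + \frac{17}{3}.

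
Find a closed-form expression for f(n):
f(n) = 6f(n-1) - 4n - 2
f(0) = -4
First-order linear with linear forcing.
Homogeneous solution: f_h(n) = A·(6)^n.
Try particular f_p(n) = pn + q. Substituting:
  pn + q = 6(p(n-1) + q) - 4n - 2.
Matching the n-coefficient: p = 6p - 4 ⇒ p = \frac{4}{5}.
Matching constants: q = -6p + 6q - 2 ⇒ q = \frac{34}{25}.
General: f(n) = A·(6)^n + \frac{4 n}{5} + \frac{34}{25}.
Apply f(0) = -4: A + \frac{34}{25} = -4 ⇒ A = - \frac{134}{25}.
So f(n) = - \frac{134 \cdot 6^{n}}{25} + \frac{4 n}{5} + \frac{34}{25}.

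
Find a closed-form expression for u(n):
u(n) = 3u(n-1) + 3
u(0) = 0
First-order linear non-homogeneous.
Homogeneous solution: u_h(n) = A·(3)^n.
Try constant particular solution u_p = K: K = 3K + 3 ⇒ K = - \frac{3}{2}.
General: u(n) = A·(3)^n - \frac{3}{2}.
Apply u(0) = 0: A - \frac{3}{2} = 0 ⇒ A = \frac{3}{2}.
So u(n) = \frac{3 \cdot 3^{n}}{2} - \frac{3}{2}.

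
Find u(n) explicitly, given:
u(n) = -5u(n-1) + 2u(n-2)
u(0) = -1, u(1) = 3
Characteristic equation: x² + 5x - 2 = 0.
Discriminant Δ = (-5)² + 4·(2) = 33.
Roots r₁,₂ = (-5 ± √33)/2, so r₁ = - \frac{5}{2} + \frac{\sqrt{33}}{2}, r₂ = - \frac{\sqrt{33}}{2} - \frac{5}{2}.
General solution: u(n) = A·r₁^n + B·r₂^n.
From the initial conditions, A + B = -1 and r₁A + r₂B = 3.
Since r₁ - r₂ = √33: A = (3 - (-1)r₂)/√33 = - \frac{1}{2} + \frac{\sqrt{33}}{66}, and B = -1 - A = - \frac{1}{2} - \frac{\sqrt{33}}{66}.
So u(n) = \left(- \frac{1}{2} + \frac{\sqrt{33}}{66}\right)\left(- \frac{5}{2} + \frac{\sqrt{33}}{2}\right)^n + \left(- \frac{1}{2} - \frac{\sqrt{33}}{66}\right)\left(- \frac{\sqrt{33}}{2} - \frac{5}{2}\right)^n.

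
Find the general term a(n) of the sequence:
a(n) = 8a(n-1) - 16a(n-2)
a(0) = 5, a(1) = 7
Characteristic equation: x² - 8x + 16 = 0, which is (x - (4))².
Repeated root r = 4.
General solution: a(n) = (A + Bn)·(4)^n.
From a(0) = 5: A = 5.
From a(1) = 7: (A + B)·(4) = 7 ⇒ B = - \frac{13}{4}.
So a(n) = \left(5 - \frac{13 n}{4}\right) \cdot (4)^n.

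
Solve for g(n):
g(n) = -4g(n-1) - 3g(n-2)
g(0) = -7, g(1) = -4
Characteristic equation: x² + 4x + 3 = 0, which factors as (x - (-1))(x - (-3)) = 0.
Roots r₁ = -1, r₂ = -3 (distinct).
General solution: g(n) = A·(-1)^n + B·(-3)^n.
From g(0) = -7: A + B = -7.
From g(1) = -4: -A - 3B = -4.
Solving: A = - \frac{25}{2}, B = \frac{11}{2}.
So g(n) = - \frac{25 \left(-1\right)^{n}}{2} + \frac{11 \left(-3\right)^{n}}{2}.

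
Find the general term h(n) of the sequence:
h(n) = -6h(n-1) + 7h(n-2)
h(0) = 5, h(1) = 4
Characteristic equation: x² + 6x - 7 = 0, which factors as (x - (1))(x - (-7)) = 0.
Roots r₁ = 1, r₂ = -7 (distinct).
General solution: h(n) = A·(1)^n + B·(-7)^n.
From h(0) = 5: A + B = 5.
From h(1) = 4: A - 7B = 4.
Solving: A = \frac{39}{8}, B = \frac{1}{8}.
So h(n) = \frac{\left(-7\right)^{n}}{8} + \frac{39}{8}.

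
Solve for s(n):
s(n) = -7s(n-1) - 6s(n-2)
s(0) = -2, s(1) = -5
Characteristic equation: x² + 7x + 6 = 0, which factors as (x - (-1))(x - (-6)) = 0.
Roots r₁ = -1, r₂ = -6 (distinct).
General solution: s(n) = A·(-1)^n + B·(-6)^n.
From s(0) = -2: A + B = -2.
From s(1) = -5: -A - 6B = -5.
Solving: A = - \frac{17}{5}, B = \frac{7}{5}.
So s(n) = - \frac{17 \left(-1\right)^{n}}{5} + \frac{7 \left(-6\right)^{n}}{5}.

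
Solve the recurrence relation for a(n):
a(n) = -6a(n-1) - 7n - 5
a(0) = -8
First-order linear with linear forcing.
Homogeneous solution: a_h(n) = A·(-6)^n.
Try particular a_p(n) = pn + q. Substituting:
  pn + q = -6(p(n-1) + q) - 7n - 5.
Matching the n-coefficient: p = -6p - 7 ⇒ p = -1.
Matching constants: q = 6p - 6q - 5 ⇒ q = - \frac{11}{7}.
General: a(n) = A·(-6)^n - n - \frac{11}{7}.
Apply a(0) = -8: A - \frac{11}{7} = -8 ⇒ A = - \frac{45}{7}.
So a(n) = - \frac{45 \left(-6\right)^{n}}{7} - n - \frac{11}{7}.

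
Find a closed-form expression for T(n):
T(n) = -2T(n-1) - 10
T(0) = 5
First-order linear non-homogeneous.
Homogeneous solution: T_h(n) = A·(-2)^n.
Try constant particular solution T_p = K: K = -2K - 10 ⇒ K = - \frac{10}{3}.
General: T(n) = A·(-2)^n - \frac{10}{3}.
Apply T(0) = 5: A - \frac{10}{3} = 5 ⇒ A = \frac{25}{3}.
So T(n) = \frac{25 \left(-2\right)^{n}}{3} - \frac{10}{3}.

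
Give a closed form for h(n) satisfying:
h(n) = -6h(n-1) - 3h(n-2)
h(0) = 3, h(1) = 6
Characteristic equation: x² + 6x + 3 = 0.
Discriminant Δ = (-6)² + 4·(-3) = 24.
Roots r₁,₂ = (-6 ± √24)/2, so r₁ = -3 + \sqrt{6}, r₂ = -3 - \sqrt{6}.
General solution: h(n) = A·r₁^n + B·r₂^n.
From the initial conditions, A + B = 3 and r₁A + r₂B = 6.
Since r₁ - r₂ = √24: A = (6 - (3)r₂)/√24 = \frac{3}{2} + \frac{5 \sqrt{6}}{4}, and B = 3 - A = \frac{3}{2} - \frac{5 \sqrt{6}}{4}.
So h(n) = \left(\frac{3}{2} + \frac{5 \sqrt{6}}{4}\right)\left(-3 + \sqrt{6}\right)^n + \left(\frac{3}{2} - \frac{5 \sqrt{6}}{4}\right)\left(-3 - \sqrt{6}\right)^n.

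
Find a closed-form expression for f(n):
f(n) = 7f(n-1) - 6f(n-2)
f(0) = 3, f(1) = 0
Characteristic equation: x² - 7x + 6 = 0, which factors as (x - (6))(x - (1)) = 0.
Roots r₁ = 6, r₂ = 1 (distinct).
General solution: f(n) = A·(6)^n + B·(1)^n.
From f(0) = 3: A + B = 3.
From f(1) = 0: 6A + B = 0.
Solving: A = - \frac{3}{5}, B = \frac{18}{5}.
So f(n) = \frac{18}{5} - \frac{3 \cdot 6^{n}}{5}.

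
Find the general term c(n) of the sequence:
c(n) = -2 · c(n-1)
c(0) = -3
Pure geometric recurrence with ratio -2.
By induction c(n) = c(0) · (-2)^n = - 3 \left(-2\right)^{n}.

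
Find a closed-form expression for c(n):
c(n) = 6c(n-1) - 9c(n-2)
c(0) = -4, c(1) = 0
Characteristic equation: x² - 6x + 9 = 0, which is (x - (3))².
Repeated root r = 3.
General solution: c(n) = (A + Bn)·(3)^n.
From c(0) = -4: A = -4.
From c(1) = 0: (A + B)·(3) = 0 ⇒ B = 4.
So c(n) = \left(4 n - 4\right) \cdot (3)^n.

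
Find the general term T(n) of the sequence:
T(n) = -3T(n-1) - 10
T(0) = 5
First-order linear non-homogeneous.
Homogeneous solution: T_h(n) = A·(-3)^n.
Try constant particular solution T_p = K: K = -3K - 10 ⇒ K = - \frac{5}{2}.
General: T(n) = A·(-3)^n - \frac{5}{2}.
Apply T(0) = 5: A - \frac{5}{2} = 5 ⇒ A = \frac{15}{2}.
So T(n) = \frac{15 \left(-3\right)^{n}}{2} - \frac{5}{2}.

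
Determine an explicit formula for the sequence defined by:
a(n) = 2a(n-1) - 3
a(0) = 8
First-order linear non-homogeneous.
Homogeneous solution: a_h(n) = A·(2)^n.
Try constant particular solution a_p = K: K = 2K - 3 ⇒ K = 3.
General: a(n) = A·(2)^n + 3.
Apply a(0) = 8: A + 3 = 8 ⇒ A = 5.
So a(n) = 5 \cdot 2^{n} + 3.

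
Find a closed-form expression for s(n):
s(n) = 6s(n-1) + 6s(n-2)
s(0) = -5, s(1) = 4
Characteristic equation: x² - 6x - 6 = 0.
Discriminant Δ = (6)² + 4·(6) = 60.
Roots r₁,₂ = (6 ± √60)/2, so r₁ = 3 + \sqrt{15}, r₂ = 3 - \sqrt{15}.
General solution: s(n) = A·r₁^n + B·r₂^n.
From the initial conditions, A + B = -5 and r₁A + r₂B = 4.
Since r₁ - r₂ = √60: A = (4 - (-5)r₂)/√60 = - \frac{5}{2} + \frac{19 \sqrt{15}}{30}, and B = -5 - A = - \frac{5}{2} - \frac{19 \sqrt{15}}{30}.
So s(n) = \left(- \frac{5}{2} + \frac{19 \sqrt{15}}{30}\right)\left(3 + \sqrt{15}\right)^n + \left(- \frac{5}{2} - \frac{19 \sqrt{15}}{30}\right)\left(3 - \sqrt{15}\right)^n.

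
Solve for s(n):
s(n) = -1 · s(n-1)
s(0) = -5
Pure geometric recurrence with ratio -1.
By induction s(n) = s(0) · (-1)^n = - 5 \left(-1\right)^{n}.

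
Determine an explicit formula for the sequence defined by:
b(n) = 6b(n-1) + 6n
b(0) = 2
First-order linear with linear forcing.
Homogeneous solution: b_h(n) = A·(6)^n.
Try particular b_p(n) = pn + q. Substituting:
  pn + q = 6(p(n-1) + q) + 6n.
Matching the n-coefficient: p = 6p + 6 ⇒ p = - \frac{6}{5}.
Matching constants: q = -6p + 6q ⇒ q = - \frac{36}{25}.
General: b(n) = A·(6)^n - \frac{6 n}{5} - \frac{36}{25}.
Apply b(0) = 2: A - \frac{36}{25} = 2 ⇒ A = \frac{86}{25}.
So b(n) = \frac{86 \cdot 6^{n}}{25} - \frac{6 n}{5} - \frac{36}{25}.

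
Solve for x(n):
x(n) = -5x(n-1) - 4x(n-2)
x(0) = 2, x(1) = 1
Characteristic equation: x² + 5x + 4 = 0, which factors as (x - (-4))(x - (-1)) = 0.
Roots r₁ = -4, r₂ = -1 (distinct).
General solution: x(n) = A·(-4)^n + B·(-1)^n.
From x(0) = 2: A + B = 2.
From x(1) = 1: -4A - B = 1.
Solving: A = -1, B = 3.
So x(n) = 3 \left(-1\right)^{n} - \left(-4\right)^{n}.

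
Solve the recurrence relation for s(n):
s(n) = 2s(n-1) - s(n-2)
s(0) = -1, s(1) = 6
Characteristic equation: x² - 2x + 1 = 0, which is (x - (1))².
Repeated root r = 1.
General solution: s(n) = (A + Bn)·(1)^n.
From s(0) = -1: A = -1.
From s(1) = 6: (A + B)·(1) = 6 ⇒ B = 7.
So s(n) = \left(7 n - 1\right) \cdot (1)^n.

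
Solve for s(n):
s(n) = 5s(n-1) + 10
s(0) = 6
First-order linear non-homogeneous.
Homogeneous solution: s_h(n) = A·(5)^n.
Try constant particular solution s_p = K: K = 5K + 10 ⇒ K = - \frac{5}{2}.
General: s(n) = A·(5)^n - \frac{5}{2}.
Apply s(0) = 6: A - \frac{5}{2} = 6 ⇒ A = \frac{17}{2}.
So s(n) = \frac{17 \cdot 5^{n}}{2} - \frac{5}{2}.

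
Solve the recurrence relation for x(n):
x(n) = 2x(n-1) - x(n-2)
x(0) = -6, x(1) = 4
Characteristic equation: x² - 2x + 1 = 0, which is (x - (1))².
Repeated root r = 1.
General solution: x(n) = (A + Bn)·(1)^n.
From x(0) = -6: A = -6.
From x(1) = 4: (A + B)·(1) = 4 ⇒ B = 10.
So x(n) = \left(10 n - 6\right) \cdot (1)^n.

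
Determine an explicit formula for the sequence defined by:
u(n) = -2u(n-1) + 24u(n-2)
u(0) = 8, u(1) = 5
Characteristic equation: x² + 2x - 24 = 0, which factors as (x - (4))(x - (-6)) = 0.
Roots r₁ = 4, r₂ = -6 (distinct).
General solution: u(n) = A·(4)^n + B·(-6)^n.
From u(0) = 8: A + B = 8.
From u(1) = 5: 4A - 6B = 5.
Solving: A = \frac{53}{10}, B = \frac{27}{10}.
So u(n) = \frac{27 \left(-6\right)^{n}}{10} + \frac{53 \cdot 4^{n}}{10}.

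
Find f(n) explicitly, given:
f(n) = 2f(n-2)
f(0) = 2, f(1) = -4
Characteristic equation: x² - 2 = 0.
Discriminant Δ = (0)² + 4·(2) = 8.
Roots r₁,₂ = (0 ± √8)/2, so r₁ = \sqrt{2}, r₂ = - \sqrt{2}.
General solution: f(n) = A·r₁^n + B·r₂^n.
From the initial conditions, A + B = 2 and r₁A + r₂B = -4.
Since r₁ - r₂ = √8: A = (-4 - (2)r₂)/√8 = 1 - \sqrt{2}, and B = 2 - A = 1 + \sqrt{2}.
So f(n) = \left(1 - \sqrt{2}\right)\left(\sqrt{2}\right)^n + \left(1 + \sqrt{2}\right)\left(- \sqrt{2}\right)^n.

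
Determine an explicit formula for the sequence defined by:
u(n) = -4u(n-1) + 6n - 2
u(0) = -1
First-order linear with linear forcing.
Homogeneous solution: u_h(n) = A·(-4)^n.
Try particular u_p(n) = pn + q. Substituting:
  pn + q = -4(p(n-1) + q) + 6n - 2.
Matching the n-coefficient: p = -4p + 6 ⇒ p = \frac{6}{5}.
Matching constants: q = 4p - 4q - 2 ⇒ q = \frac{14}{25}.
General: u(n) = A·(-4)^n + \frac{6 n}{5} + \frac{14}{25}.
Apply u(0) = -1: A + \frac{14}{25} = -1 ⇒ A = - \frac{39}{25}.
So u(n) = - \frac{39 \left(-4\right)^{n}}{25} + \frac{6 n}{5} + \frac{14}{25}.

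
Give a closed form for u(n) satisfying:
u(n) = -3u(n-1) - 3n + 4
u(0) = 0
First-order linear with linear forcing.
Homogeneous solution: u_h(n) = A·(-3)^n.
Try particular u_p(n) = pn + q. Substituting:
  pn + q = -3(p(n-1) + q) - 3n + 4.
Matching the n-coefficient: p = -3p - 3 ⇒ p = - \frac{3}{4}.
Matching constants: q = 3p - 3q + 4 ⇒ q = \frac{7}{16}.
General: u(n) = A·(-3)^n - \frac{3 n}{4} + \frac{7}{16}.
Apply u(0) = 0: A + \frac{7}{16} = 0 ⇒ A = - \frac{7}{16}.
So u(n) = - \frac{7 \left(-3\right)^{n}}{16} - \frac{3 n}{4} + \frac{7}{16}.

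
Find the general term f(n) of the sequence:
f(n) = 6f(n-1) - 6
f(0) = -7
First-order linear non-homogeneous.
Homogeneous solution: f_h(n) = A·(6)^n.
Try constant particular solution f_p = K: K = 6K - 6 ⇒ K = \frac{6}{5}.
General: f(n) = A·(6)^n + \frac{6}{5}.
Apply f(0) = -7: A + \frac{6}{5} = -7 ⇒ A = - \frac{41}{5}.
So f(n) = \frac{6}{5} - \frac{41 \cdot 6^{n}}{5}.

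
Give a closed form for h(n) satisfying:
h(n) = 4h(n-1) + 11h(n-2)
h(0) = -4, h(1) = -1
Characteristic equation: x² - 4x - 11 = 0.
Discriminant Δ = (4)² + 4·(11) = 60.
Roots r₁,₂ = (4 ± √60)/2, so r₁ = 2 + \sqrt{15}, r₂ = 2 - \sqrt{15}.
General solution: h(n) = A·r₁^n + B·r₂^n.
From the initial conditions, A + B = -4 and r₁A + r₂B = -1.
Since r₁ - r₂ = √60: A = (-1 - (-4)r₂)/√60 = -2 + \frac{7 \sqrt{15}}{30}, and B = -4 - A = -2 - \frac{7 \sqrt{15}}{30}.
So h(n) = \left(-2 + \frac{7 \sqrt{15}}{30}\right)\left(2 + \sqrt{15}\right)^n + \left(-2 - \frac{7 \sqrt{15}}{30}\right)\left(2 - \sqrt{15}\right)^n.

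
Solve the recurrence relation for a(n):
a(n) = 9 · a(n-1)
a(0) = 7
Pure geometric recurrence with ratio 9.
By induction a(n) = a(0) · (9)^n = 7 \cdot 9^{n}.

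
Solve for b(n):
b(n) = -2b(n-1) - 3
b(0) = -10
First-order linear non-homogeneous.
Homogeneous solution: b_h(n) = A·(-2)^n.
Try constant particular solution b_p = K: K = -2K - 3 ⇒ K = -1.
General: b(n) = A·(-2)^n - 1.
Apply b(0) = -10: A - 1 = -10 ⇒ A = -9.
So b(n) = - 9 \left(-2\right)^{n} - 1.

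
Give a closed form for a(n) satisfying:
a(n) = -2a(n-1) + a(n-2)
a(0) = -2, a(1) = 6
Characteristic equation: x² + 2x - 1 = 0.
Discriminant Δ = (-2)² + 4·(1) = 8.
Roots r₁,₂ = (-2 ± √8)/2, so r₁ = -1 + \sqrt{2}, r₂ = - \sqrt{2} - 1.
General solution: a(n) = A·r₁^n + B·r₂^n.
From the initial conditions, A + B = -2 and r₁A + r₂B = 6.
Since r₁ - r₂ = √8: A = (6 - (-2)r₂)/√8 = -1 + \sqrt{2}, and B = -2 - A = - \sqrt{2} - 1.
So a(n) = \left(-1 + \sqrt{2}\right)\left(-1 + \sqrt{2}\right)^n + \left(- \sqrt{2} - 1\right)\left(- \sqrt{2} - 1\right)^n.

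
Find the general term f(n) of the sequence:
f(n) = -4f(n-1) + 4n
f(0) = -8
First-order linear with linear forcing.
Homogeneous solution: f_h(n) = A·(-4)^n.
Try particular f_p(n) = pn + q. Substituting:
  pn + q = -4(p(n-1) + q) + 4n.
Matching the n-coefficient: p = -4p + 4 ⇒ p = \frac{4}{5}.
Matching constants: q = 4p - 4q ⇒ q = \frac{16}{25}.
General: f(n) = A·(-4)^n + \frac{4 n}{5} + \frac{16}{25}.
Apply f(0) = -8: A + \frac{16}{25} = -8 ⇒ A = - \frac{216}{25}.
So f(n) = - \frac{216 \left(-4\right)^{n}}{25} + \frac{4 n}{5} + \frac{16}{25}.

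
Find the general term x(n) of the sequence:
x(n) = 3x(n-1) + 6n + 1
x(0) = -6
First-order linear with linear forcing.
Homogeneous solution: x_h(n) = A·(3)^n.
Try particular x_p(n) = pn + q. Substituting:
  pn + q = 3(p(n-1) + q) + 6n + 1.
Matching the n-coefficient: p = 3p + 6 ⇒ p = -3.
Matching constants: q = -3p + 3q + 1 ⇒ q = -5.
General: x(n) = A·(3)^n - 3 n - 5.
Apply x(0) = -6: A - 5 = -6 ⇒ A = -1.
So x(n) = - 3^{n} - 3 n - 5.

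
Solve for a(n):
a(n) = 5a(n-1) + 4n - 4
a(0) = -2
First-order linear with linear forcing.
Homogeneous solution: a_h(n) = A·(5)^n.
Try particular a_p(n) = pn + q. Substituting:
  pn + q = 5(p(n-1) + q) + 4n - 4.
Matching the n-coefficient: p = 5p + 4 ⇒ p = -1.
Matching constants: q = -5p + 5q - 4 ⇒ q = - \frac{1}{4}.
General: a(n) = A·(5)^n - n - \frac{1}{4}.
Apply a(0) = -2: A - \frac{1}{4} = -2 ⇒ A = - \frac{7}{4}.
So a(n) = - \frac{7 \cdot 5^{n}}{4} - n - \frac{1}{4}.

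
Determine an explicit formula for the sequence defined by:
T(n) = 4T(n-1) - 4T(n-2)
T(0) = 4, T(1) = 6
Characteristic equation: x² - 4x + 4 = 0, which is (x - (2))².
Repeated root r = 2.
General solution: T(n) = (A + Bn)·(2)^n.
From T(0) = 4: A = 4.
From T(1) = 6: (A + B)·(2) = 6 ⇒ B = -1.
So T(n) = \left(4 - n\right) \cdot (2)^n.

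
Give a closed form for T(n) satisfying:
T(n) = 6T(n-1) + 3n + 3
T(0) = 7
First-order linear with linear forcing.
Homogeneous solution: T_h(n) = A·(6)^n.
Try particular T_p(n) = pn + q. Substituting:
  pn + q = 6(p(n-1) + q) + 3n + 3.
Matching the n-coefficient: p = 6p + 3 ⇒ p = - \frac{3}{5}.
Matching constants: q = -6p + 6q + 3 ⇒ q = - \frac{33}{25}.
General: T(n) = A·(6)^n - \frac{3 n}{5} - \frac{33}{25}.
Apply T(0) = 7: A - \frac{33}{25} = 7 ⇒ A = \frac{208}{25}.
So T(n) = \frac{208 \cdot 6^{n}}{25} - \frac{3 n}{5} - \frac{33}{25}.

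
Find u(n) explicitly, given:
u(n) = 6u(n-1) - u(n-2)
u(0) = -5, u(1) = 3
Characteristic equation: x² - 6x + 1 = 0.
Discriminant Δ = (6)² + 4·(-1) = 32.
Roots r₁,₂ = (6 ± √32)/2, so r₁ = 2 \sqrt{2} + 3, r₂ = 3 - 2 \sqrt{2}.
General solution: u(n) = A·r₁^n + B·r₂^n.
From the initial conditions, A + B = -5 and r₁A + r₂B = 3.
Since r₁ - r₂ = √32: A = (3 - (-5)r₂)/√32 = - \frac{5}{2} + \frac{9 \sqrt{2}}{4}, and B = -5 - A = - \frac{9 \sqrt{2}}{4} - \frac{5}{2}.
So u(n) = \left(- \frac{5}{2} + \frac{9 \sqrt{2}}{4}\right)\left(2 \sqrt{2} + 3\right)^n + \left(- \frac{9 \sqrt{2}}{4} - \frac{5}{2}\right)\left(3 - 2 \sqrt{2}\right)^n.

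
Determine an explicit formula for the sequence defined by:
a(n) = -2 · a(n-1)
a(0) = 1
Pure geometric recurrence with ratio -2.
By induction a(n) = a(0) · (-2)^n = \left(-2\right)^{n}.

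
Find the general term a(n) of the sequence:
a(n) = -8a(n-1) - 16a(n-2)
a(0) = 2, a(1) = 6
Characteristic equation: x² + 8x + 16 = 0, which is (x - (-4))².
Repeated root r = -4.
General solution: a(n) = (A + Bn)·(-4)^n.
From a(0) = 2: A = 2.
From a(1) = 6: (A + B)·(-4) = 6 ⇒ B = - \frac{7}{2}.
So a(n) = \left(2 - \frac{7 n}{2}\right) \cdot (-4)^n.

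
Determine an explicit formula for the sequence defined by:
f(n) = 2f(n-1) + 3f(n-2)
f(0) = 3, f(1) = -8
Characteristic equation: x² - 2x - 3 = 0, which factors as (x - (-1))(x - (3)) = 0.
Roots r₁ = -1, r₂ = 3 (distinct).
General solution: f(n) = A·(-1)^n + B·(3)^n.
From f(0) = 3: A + B = 3.
From f(1) = -8: -A + 3B = -8.
Solving: A = \frac{17}{4}, B = - \frac{5}{4}.
So f(n) = \frac{17 \left(-1\right)^{n}}{4} - \frac{5 \cdot 3^{n}}{4}.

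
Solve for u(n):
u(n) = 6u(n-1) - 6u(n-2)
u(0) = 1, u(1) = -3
Characteristic equation: x² - 6x + 6 = 0.
Discriminant Δ = (6)² + 4·(-6) = 12.
Roots r₁,₂ = (6 ± √12)/2, so r₁ = \sqrt{3} + 3, r₂ = 3 - \sqrt{3}.
General solution: u(n) = A·r₁^n + B·r₂^n.
From the initial conditions, A + B = 1 and r₁A + r₂B = -3.
Since r₁ - r₂ = √12: A = (-3 - (1)r₂)/√12 = \frac{1}{2} - \sqrt{3}, and B = 1 - A = \frac{1}{2} + \sqrt{3}.
So u(n) = \left(\frac{1}{2} - \sqrt{3}\right)\left(\sqrt{3} + 3\right)^n + \left(\frac{1}{2} + \sqrt{3}\right)\left(3 - \sqrt{3}\right)^n.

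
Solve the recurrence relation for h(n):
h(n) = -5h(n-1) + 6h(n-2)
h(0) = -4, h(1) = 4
Characteristic equation: x² + 5x - 6 = 0, which factors as (x - (-6))(x - (1)) = 0.
Roots r₁ = -6, r₂ = 1 (distinct).
General solution: h(n) = A·(-6)^n + B·(1)^n.
From h(0) = -4: A + B = -4.
From h(1) = 4: -6A + B = 4.
Solving: A = - \frac{8}{7}, B = - \frac{20}{7}.
So h(n) = - \frac{8 \left(-6\right)^{n}}{7} - \frac{20}{7}.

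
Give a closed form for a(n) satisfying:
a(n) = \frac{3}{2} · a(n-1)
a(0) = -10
Pure geometric recurrence with ratio \frac{3}{2}.
By induction a(n) = a(0) · (\frac{3}{2})^n = - 10 \left(\frac{3}{2}\right)^{n}.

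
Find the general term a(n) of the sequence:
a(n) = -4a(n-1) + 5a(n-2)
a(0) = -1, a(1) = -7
Characteristic equation: x² + 4x - 5 = 0, which factors as (x - (-5))(x - (1)) = 0.
Roots r₁ = -5, r₂ = 1 (distinct).
General solution: a(n) = A·(-5)^n + B·(1)^n.
From a(0) = -1: A + B = -1.
From a(1) = -7: -5A + B = -7.
Solving: A = 1, B = -2.
So a(n) = \left(-5\right)^{n} - 2.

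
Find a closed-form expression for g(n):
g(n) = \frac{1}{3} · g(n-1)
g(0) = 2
Pure geometric recurrence with ratio \frac{1}{3}.
By induction g(n) = g(0) · (\frac{1}{3})^n = 2 \cdot 3^{- n}.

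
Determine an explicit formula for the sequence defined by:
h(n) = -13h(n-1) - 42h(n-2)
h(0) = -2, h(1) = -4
Characteristic equation: x² + 13x + 42 = 0, which factors as (x - (-6))(x - (-7)) = 0.
Roots r₁ = -6, r₂ = -7 (distinct).
General solution: h(n) = A·(-6)^n + B·(-7)^n.
From h(0) = -2: A + B = -2.
From h(1) = -4: -6A - 7B = -4.
Solving: A = -18, B = 16.
So h(n) = - 18 \left(-6\right)^{n} + 16 \left(-7\right)^{n}.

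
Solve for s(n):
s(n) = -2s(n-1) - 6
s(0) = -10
First-order linear non-homogeneous.
Homogeneous solution: s_h(n) = A·(-2)^n.
Try constant particular solution s_p = K: K = -2K - 6 ⇒ K = -2.
General: s(n) = A·(-2)^n - 2.
Apply s(0) = -10: A - 2 = -10 ⇒ A = -8.
So s(n) = - 8 \left(-2\right)^{n} - 2.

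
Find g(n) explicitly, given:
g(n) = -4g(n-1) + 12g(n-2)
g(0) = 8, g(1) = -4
Characteristic equation: x² + 4x - 12 = 0, which factors as (x - (-6))(x - (2)) = 0.
Roots r₁ = -6, r₂ = 2 (distinct).
General solution: g(n) = A·(-6)^n + B·(2)^n.
From g(0) = 8: A + B = 8.
From g(1) = -4: -6A + 2B = -4.
Solving: A = \frac{5}{2}, B = \frac{11}{2}.
So g(n) = \frac{5 \left(-6\right)^{n}}{2} + \frac{11 \cdot 2^{n}}{2}.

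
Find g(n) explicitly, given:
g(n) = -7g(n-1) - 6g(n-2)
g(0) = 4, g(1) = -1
Characteristic equation: x² + 7x + 6 = 0, which factors as (x - (-1))(x - (-6)) = 0.
Roots r₁ = -1, r₂ = -6 (distinct).
General solution: g(n) = A·(-1)^n + B·(-6)^n.
From g(0) = 4: A + B = 4.
From g(1) = -1: -A - 6B = -1.
Solving: A = \frac{23}{5}, B = - \frac{3}{5}.
So g(n) = \frac{23 \left(-1\right)^{n}}{5} - \frac{3 \left(-6\right)^{n}}{5}.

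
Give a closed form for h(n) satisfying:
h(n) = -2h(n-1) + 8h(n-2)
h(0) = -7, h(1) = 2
Characteristic equation: x² + 2x - 8 = 0, which factors as (x - (-4))(x - (2)) = 0.
Roots r₁ = -4, r₂ = 2 (distinct).
General solution: h(n) = A·(-4)^n + B·(2)^n.
From h(0) = -7: A + B = -7.
From h(1) = 2: -4A + 2B = 2.
Solving: A = - \frac{8}{3}, B = - \frac{13}{3}.
So h(n) = - \frac{8 \left(-4\right)^{n}}{3} - \frac{13 \cdot 2^{n}}{3}.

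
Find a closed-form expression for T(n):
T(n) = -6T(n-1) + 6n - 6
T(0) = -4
First-order linear with linear forcing.
Homogeneous solution: T_h(n) = A·(-6)^n.
Try particular T_p(n) = pn + q. Substituting:
  pn + q = -6(p(n-1) + q) + 6n - 6.
Matching the n-coefficient: p = -6p + 6 ⇒ p = \frac{6}{7}.
Matching constants: q = 6p - 6q - 6 ⇒ q = - \frac{6}{49}.
General: T(n) = A·(-6)^n + \frac{6 n}{7} - \frac{6}{49}.
Apply T(0) = -4: A - \frac{6}{49} = -4 ⇒ A = - \frac{190}{49}.
So T(n) = - \frac{190 \left(-6\right)^{n}}{49} + \frac{6 n}{7} - \frac{6}{49}.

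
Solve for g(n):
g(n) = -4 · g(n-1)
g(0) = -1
Pure geometric recurrence with ratio -4.
By induction g(n) = g(0) · (-4)^n = - \left(-4\right)^{n}.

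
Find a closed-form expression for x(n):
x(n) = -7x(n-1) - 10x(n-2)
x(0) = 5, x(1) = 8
Characteristic equation: x² + 7x + 10 = 0, which factors as (x - (-2))(x - (-5)) = 0.
Roots r₁ = -2, r₂ = -5 (distinct).
General solution: x(n) = A·(-2)^n + B·(-5)^n.
From x(0) = 5: A + B = 5.
From x(1) = 8: -2A - 5B = 8.
Solving: A = 11, B = -6.
So x(n) = 11 \left(-2\right)^{n} - 6 \left(-5\right)^{n}.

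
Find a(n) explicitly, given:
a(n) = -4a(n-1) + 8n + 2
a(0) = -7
First-order linear with linear forcing.
Homogeneous solution: a_h(n) = A·(-4)^n.
Try particular a_p(n) = pn + q. Substituting:
  pn + q = -4(p(n-1) + q) + 8n + 2.
Matching the n-coefficient: p = -4p + 8 ⇒ p = \frac{8}{5}.
Matching constants: q = 4p - 4q + 2 ⇒ q = \frac{42}{25}.
General: a(n) = A·(-4)^n + \frac{8 n}{5} + \frac{42}{25}.
Apply a(0) = -7: A + \frac{42}{25} = -7 ⇒ A = - \frac{217}{25}.
So a(n) = - \frac{217 \left(-4\right)^{n}}{25} + \frac{8 n}{5} + \frac{42}{25}.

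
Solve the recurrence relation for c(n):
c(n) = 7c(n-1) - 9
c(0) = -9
First-order linear non-homogeneous.
Homogeneous solution: c_h(n) = A·(7)^n.
Try constant particular solution c_p = K: K = 7K - 9 ⇒ K = \frac{3}{2}.
General: c(n) = A·(7)^n + \frac{3}{2}.
Apply c(0) = -9: A + \frac{3}{2} = -9 ⇒ A = - \frac{21}{2}.
So c(n) = \frac{3}{2} - \frac{21 \cdot 7^{n}}{2}.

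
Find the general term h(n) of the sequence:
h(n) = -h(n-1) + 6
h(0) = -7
First-order linear non-homogeneous.
Homogeneous solution: h_h(n) = A·(-1)^n.
Try constant particular solution h_p = K: K = -K + 6 ⇒ K = 3.
General: h(n) = A·(-1)^n + 3.
Apply h(0) = -7: A + 3 = -7 ⇒ A = -10.
So h(n) = 3 - 10 \left(-1\right)^{n}.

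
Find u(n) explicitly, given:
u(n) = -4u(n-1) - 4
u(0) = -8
First-order linear non-homogeneous.
Homogeneous solution: u_h(n) = A·(-4)^n.
Try constant particular solution u_p = K: K = -4K - 4 ⇒ K = - \frac{4}{5}.
General: u(n) = A·(-4)^n - \frac{4}{5}.
Apply u(0) = -8: A - \frac{4}{5} = -8 ⇒ A = - \frac{36}{5}.
So u(n) = - \frac{36 \left(-4\right)^{n}}{5} - \frac{4}{5}.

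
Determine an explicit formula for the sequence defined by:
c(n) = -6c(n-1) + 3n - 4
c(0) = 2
First-order linear with linear forcing.
Homogeneous solution: c_h(n) = A·(-6)^n.
Try particular c_p(n) = pn + q. Substituting:
  pn + q = -6(p(n-1) + q) + 3n - 4.
Matching the n-coefficient: p = -6p + 3 ⇒ p = \frac{3}{7}.
Matching constants: q = 6p - 6q - 4 ⇒ q = - \frac{10}{49}.
General: c(n) = A·(-6)^n + \frac{3 n}{7} - \frac{10}{49}.
Apply c(0) = 2: A - \frac{10}{49} = 2 ⇒ A = \frac{108}{49}.
So c(n) = \frac{108 \left(-6\right)^{n}}{49} + \frac{3 n}{7} - \frac{10}{49}.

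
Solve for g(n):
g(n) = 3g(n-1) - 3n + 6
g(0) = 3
First-order linear with linear forcing.
Homogeneous solution: g_h(n) = A·(3)^n.
Try particular g_p(n) = pn + q. Substituting:
  pn + q = 3(p(n-1) + q) - 3n + 6.
Matching the n-coefficient: p = 3p - 3 ⇒ p = \frac{3}{2}.
Matching constants: q = -3p + 3q + 6 ⇒ q = - \frac{3}{4}.
General: g(n) = A·(3)^n + \frac{3 n}{2} - \frac{3}{4}.
Apply g(0) = 3: A - \frac{3}{4} = 3 ⇒ A = \frac{15}{4}.
So g(n) = \frac{15 \cdot 3^{n}}{4} + \frac{3 n}{2} - \frac{3}{4}.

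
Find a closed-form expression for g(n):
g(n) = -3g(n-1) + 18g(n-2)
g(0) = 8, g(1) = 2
Characteristic equation: x² + 3x - 18 = 0, which factors as (x - (3))(x - (-6)) = 0.
Roots r₁ = 3, r₂ = -6 (distinct).
General solution: g(n) = A·(3)^n + B·(-6)^n.
From g(0) = 8: A + B = 8.
From g(1) = 2: 3A - 6B = 2.
Solving: A = \frac{50}{9}, B = \frac{22}{9}.
So g(n) = \frac{22 \left(-6\right)^{n}}{9} + \frac{50 \cdot 3^{n}}{9}.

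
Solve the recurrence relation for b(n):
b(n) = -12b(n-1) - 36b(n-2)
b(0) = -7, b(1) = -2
Characteristic equation: x² + 12x + 36 = 0, which is (x - (-6))².
Repeated root r = -6.
General solution: b(n) = (A + Bn)·(-6)^n.
From b(0) = -7: A = -7.
From b(1) = -2: (A + B)·(-6) = -2 ⇒ B = \frac{22}{3}.
So b(n) = \left(\frac{22 n}{3} - 7\right) \cdot (-6)^n.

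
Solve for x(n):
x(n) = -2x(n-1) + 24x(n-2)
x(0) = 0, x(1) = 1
Characteristic equation: x² + 2x - 24 = 0, which factors as (x - (-6))(x - (4)) = 0.
Roots r₁ = -6, r₂ = 4 (distinct).
General solution: x(n) = A·(-6)^n + B·(4)^n.
From x(0) = 0: A + B = 0.
From x(1) = 1: -6A + 4B = 1.
Solving: A = - \frac{1}{10}, B = \frac{1}{10}.
So x(n) = - \frac{\left(-6\right)^{n}}{10} + \frac{4^{n}}{10}.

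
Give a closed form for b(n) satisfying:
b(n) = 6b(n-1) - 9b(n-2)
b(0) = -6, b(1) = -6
Characteristic equation: x² - 6x + 9 = 0, which is (x - (3))².
Repeated root r = 3.
General solution: b(n) = (A + Bn)·(3)^n.
From b(0) = -6: A = -6.
From b(1) = -6: (A + B)·(3) = -6 ⇒ B = 4.
So b(n) = \left(4 n - 6\right) \cdot (3)^n.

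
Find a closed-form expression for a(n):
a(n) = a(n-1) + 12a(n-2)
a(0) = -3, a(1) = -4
Characteristic equation: x² - x - 12 = 0, which factors as (x - (4))(x - (-3)) = 0.
Roots r₁ = 4, r₂ = -3 (distinct).
General solution: a(n) = A·(4)^n + B·(-3)^n.
From a(0) = -3: A + B = -3.
From a(1) = -4: 4A - 3B = -4.
Solving: A = - \frac{13}{7}, B = - \frac{8}{7}.
So a(n) = - \frac{8 \left(-3\right)^{n}}{7} - \frac{13 \cdot 4^{n}}{7}.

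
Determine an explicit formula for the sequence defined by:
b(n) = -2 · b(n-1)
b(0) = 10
Pure geometric recurrence with ratio -2.
By induction b(n) = b(0) · (-2)^n = 10 \left(-2\right)^{n}.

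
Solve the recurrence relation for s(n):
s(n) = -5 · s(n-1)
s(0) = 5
Pure geometric recurrence with ratio -5.
By induction s(n) = s(0) · (-5)^n = 5 \left(-5\right)^{n}.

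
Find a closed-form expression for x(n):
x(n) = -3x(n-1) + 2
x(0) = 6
First-order linear non-homogeneous.
Homogeneous solution: x_h(n) = A·(-3)^n.
Try constant particular solution x_p = K: K = -3K + 2 ⇒ K = \frac{1}{2}.
General: x(n) = A·(-3)^n + \frac{1}{2}.
Apply x(0) = 6: A + \frac{1}{2} = 6 ⇒ A = \frac{11}{2}.
So x(n) = \frac{11 \left(-3\right)^{n}}{2} + \frac{1}{2}.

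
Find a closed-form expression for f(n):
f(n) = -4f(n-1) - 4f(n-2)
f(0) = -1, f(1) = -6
Characteristic equation: x² + 4x + 4 = 0, which is (x - (-2))².
Repeated root r = -2.
General solution: f(n) = (A + Bn)·(-2)^n.
From f(0) = -1: A = -1.
From f(1) = -6: (A + B)·(-2) = -6 ⇒ B = 4.
So f(n) = \left(4 n - 1\right) \cdot (-2)^n.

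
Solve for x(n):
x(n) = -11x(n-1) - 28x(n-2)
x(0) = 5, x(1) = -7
Characteristic equation: x² + 11x + 28 = 0, which factors as (x - (-7))(x - (-4)) = 0.
Roots r₁ = -7, r₂ = -4 (distinct).
General solution: x(n) = A·(-7)^n + B·(-4)^n.
From x(0) = 5: A + B = 5.
From x(1) = -7: -7A - 4B = -7.
Solving: A = - \frac{13}{3}, B = \frac{28}{3}.
So x(n) = \frac{28 \left(-4\right)^{n}}{3} - \frac{13 \left(-7\right)^{n}}{3}.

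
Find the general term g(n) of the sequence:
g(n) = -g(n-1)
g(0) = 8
This is a homogeneous first-order recurrence with ratio -1.
By induction g(n) = g(0) · (-1)^n = 8 \left(-1\right)^{n}.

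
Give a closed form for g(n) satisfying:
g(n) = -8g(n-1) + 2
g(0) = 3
First-order linear non-homogeneous.
Homogeneous solution: g_h(n) = A·(-8)^n.
Try constant particular solution g_p = K: K = -8K + 2 ⇒ K = \frac{2}{9}.
General: g(n) = A·(-8)^n + \frac{2}{9}.
Apply g(0) = 3: A + \frac{2}{9} = 3 ⇒ A = \frac{25}{9}.
So g(n) = \frac{25 \left(-8\right)^{n}}{9} + \frac{2}{9}.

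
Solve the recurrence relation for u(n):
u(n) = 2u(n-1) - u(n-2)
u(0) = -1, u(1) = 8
Characteristic equation: x² - 2x + 1 = 0, which is (x - (1))².
Repeated root r = 1.
General solution: u(n) = (A + Bn)·(1)^n.
From u(0) = -1: A = -1.
From u(1) = 8: (A + B)·(1) = 8 ⇒ B = 9.
So u(n) = \left(9 n - 1\right) \cdot (1)^n.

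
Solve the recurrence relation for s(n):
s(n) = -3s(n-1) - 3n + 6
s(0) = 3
First-order linear with linear forcing.
Homogeneous solution: s_h(n) = A·(-3)^n.
Try particular s_p(n) = pn + q. Substituting:
  pn + q = -3(p(n-1) + q) - 3n + 6.
Matching the n-coefficient: p = -3p - 3 ⇒ p = - \frac{3}{4}.
Matching constants: q = 3p - 3q + 6 ⇒ q = \frac{15}{16}.
General: s(n) = A·(-3)^n - \frac{3 n}{4} + \frac{15}{16}.
Apply s(0) = 3: A + \frac{15}{16} = 3 ⇒ A = \frac{33}{16}.
So s(n) = \frac{33 \left(-3\right)^{n}}{16} - \frac{3 n}{4} + \frac{15}{16}.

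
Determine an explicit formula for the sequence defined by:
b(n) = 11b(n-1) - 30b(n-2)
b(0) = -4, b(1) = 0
Characteristic equation: x² - 11x + 30 = 0, which factors as (x - (6))(x - (5)) = 0.
Roots r₁ = 6, r₂ = 5 (distinct).
General solution: b(n) = A·(6)^n + B·(5)^n.
From b(0) = -4: A + B = -4.
From b(1) = 0: 6A + 5B = 0.
Solving: A = 20, B = -24.
So b(n) = - 24 \cdot 5^{n} + 20 \cdot 6^{n}.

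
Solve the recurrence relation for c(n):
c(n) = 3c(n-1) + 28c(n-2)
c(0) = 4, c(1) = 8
Characteristic equation: x² - 3x - 28 = 0, which factors as (x - (7))(x - (-4)) = 0.
Roots r₁ = 7, r₂ = -4 (distinct).
General solution: c(n) = A·(7)^n + B·(-4)^n.
From c(0) = 4: A + B = 4.
From c(1) = 8: 7A - 4B = 8.
Solving: A = \frac{24}{11}, B = \frac{20}{11}.
So c(n) = \frac{20 \left(-4\right)^{n}}{11} + \frac{24 \cdot 7^{n}}{11}.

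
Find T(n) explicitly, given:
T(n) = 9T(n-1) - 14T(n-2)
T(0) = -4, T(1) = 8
Characteristic equation: x² - 9x + 14 = 0, which factors as (x - (7))(x - (2)) = 0.
Roots r₁ = 7, r₂ = 2 (distinct).
General solution: T(n) = A·(7)^n + B·(2)^n.
From T(0) = -4: A + B = -4.
From T(1) = 8: 7A + 2B = 8.
Solving: A = \frac{16}{5}, B = - \frac{36}{5}.
So T(n) = - \frac{36 \cdot 2^{n}}{5} + \frac{16 \cdot 7^{n}}{5}.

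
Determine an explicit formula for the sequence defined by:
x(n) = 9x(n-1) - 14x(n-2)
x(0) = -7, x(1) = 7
Characteristic equation: x² - 9x + 14 = 0, which factors as (x - (2))(x - (7)) = 0.
Roots r₁ = 2, r₂ = 7 (distinct).
General solution: x(n) = A·(2)^n + B·(7)^n.
From x(0) = -7: A + B = -7.
From x(1) = 7: 2A + 7B = 7.
Solving: A = - \frac{56}{5}, B = \frac{21}{5}.
So x(n) = - \frac{56 \cdot 2^{n}}{5} + \frac{21 \cdot 7^{n}}{5}.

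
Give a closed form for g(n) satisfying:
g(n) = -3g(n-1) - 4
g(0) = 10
First-order linear non-homogeneous.
Homogeneous solution: g_h(n) = A·(-3)^n.
Try constant particular solution g_p = K: K = -3K - 4 ⇒ K = -1.
General: g(n) = A·(-3)^n - 1.
Apply g(0) = 10: A - 1 = 10 ⇒ A = 11.
So g(n) = 11 \left(-3\right)^{n} - 1.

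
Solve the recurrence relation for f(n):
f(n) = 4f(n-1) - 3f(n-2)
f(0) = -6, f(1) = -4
Characteristic equation: x² - 4x + 3 = 0, which factors as (x - (3))(x - (1)) = 0.
Roots r₁ = 3, r₂ = 1 (distinct).
General solution: f(n) = A·(3)^n + B·(1)^n.
From f(0) = -6: A + B = -6.
From f(1) = -4: 3A + B = -4.
Solving: A = 1, B = -7.
So f(n) = 3^{n} - 7.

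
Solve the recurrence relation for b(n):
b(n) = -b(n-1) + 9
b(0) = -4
First-order linear non-homogeneous.
Homogeneous solution: b_h(n) = A·(-1)^n.
Try constant particular solution b_p = K: K = -K + 9 ⇒ K = \frac{9}{2}.
General: b(n) = A·(-1)^n + \frac{9}{2}.
Apply b(0) = -4: A + \frac{9}{2} = -4 ⇒ A = - \frac{17}{2}.
So b(n) = \frac{9}{2} - \frac{17 \left(-1\right)^{n}}{2}.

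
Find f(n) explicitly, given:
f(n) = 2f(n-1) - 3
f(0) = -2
First-order linear non-homogeneous.
Homogeneous solution: f_h(n) = A·(2)^n.
Try constant particular solution f_p = K: K = 2K - 3 ⇒ K = 3.
General: f(n) = A·(2)^n + 3.
Apply f(0) = -2: A + 3 = -2 ⇒ A = -5.
So f(n) = 3 - 5 \cdot 2^{n}.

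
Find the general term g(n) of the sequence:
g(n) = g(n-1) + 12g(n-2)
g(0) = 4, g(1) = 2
Characteristic equation: x² - x - 12 = 0, which factors as (x - (4))(x - (-3)) = 0.
Roots r₁ = 4, r₂ = -3 (distinct).
General solution: g(n) = A·(4)^n + B·(-3)^n.
From g(0) = 4: A + B = 4.
From g(1) = 2: 4A - 3B = 2.
Solving: A = 2, B = 2.
So g(n) = 2 \left(-3\right)^{n} + 2 \cdot 4^{n}.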